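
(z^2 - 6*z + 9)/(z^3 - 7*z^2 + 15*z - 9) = 1/(z - 1)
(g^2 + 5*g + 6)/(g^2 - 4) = (g + 3)/(g - 2)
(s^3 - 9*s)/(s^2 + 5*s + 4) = s*(s^2 - 9)/(s^2 + 5*s + 4)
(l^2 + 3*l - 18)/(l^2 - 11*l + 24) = (l + 6)/(l - 8)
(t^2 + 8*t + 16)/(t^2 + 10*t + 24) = (t + 4)/(t + 6)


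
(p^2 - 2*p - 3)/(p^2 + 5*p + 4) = (p - 3)/(p + 4)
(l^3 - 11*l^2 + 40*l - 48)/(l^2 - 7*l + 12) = l - 4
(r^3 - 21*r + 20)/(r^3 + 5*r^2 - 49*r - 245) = (r^2 - 5*r + 4)/(r^2 - 49)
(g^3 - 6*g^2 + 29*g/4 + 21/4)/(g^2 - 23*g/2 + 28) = (2*g^2 - 5*g - 3)/(2*(g - 8))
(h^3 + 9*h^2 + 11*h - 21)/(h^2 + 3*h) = h + 6 - 7/h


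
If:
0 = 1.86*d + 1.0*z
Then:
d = -0.537634408602151*z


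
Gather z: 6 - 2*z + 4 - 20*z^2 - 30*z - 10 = -20*z^2 - 32*z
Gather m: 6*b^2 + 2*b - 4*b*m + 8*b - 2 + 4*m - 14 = 6*b^2 + 10*b + m*(4 - 4*b) - 16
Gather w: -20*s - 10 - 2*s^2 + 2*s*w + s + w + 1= -2*s^2 - 19*s + w*(2*s + 1) - 9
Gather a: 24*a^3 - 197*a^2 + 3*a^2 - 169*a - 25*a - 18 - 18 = 24*a^3 - 194*a^2 - 194*a - 36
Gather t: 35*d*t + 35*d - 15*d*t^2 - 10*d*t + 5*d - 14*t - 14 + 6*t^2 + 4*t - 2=40*d + t^2*(6 - 15*d) + t*(25*d - 10) - 16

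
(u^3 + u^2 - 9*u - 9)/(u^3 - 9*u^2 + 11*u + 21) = (u + 3)/(u - 7)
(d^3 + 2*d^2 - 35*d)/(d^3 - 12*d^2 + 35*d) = (d + 7)/(d - 7)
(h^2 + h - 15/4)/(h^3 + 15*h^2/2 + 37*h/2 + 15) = (h - 3/2)/(h^2 + 5*h + 6)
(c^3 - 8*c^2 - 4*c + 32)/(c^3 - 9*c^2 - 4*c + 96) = (c^2 - 4)/(c^2 - c - 12)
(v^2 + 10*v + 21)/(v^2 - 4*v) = (v^2 + 10*v + 21)/(v*(v - 4))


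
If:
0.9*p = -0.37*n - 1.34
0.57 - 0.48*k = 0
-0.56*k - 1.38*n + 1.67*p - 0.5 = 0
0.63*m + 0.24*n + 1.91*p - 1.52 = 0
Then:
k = 1.19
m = 5.40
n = -1.77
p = -0.76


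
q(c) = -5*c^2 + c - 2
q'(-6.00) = 61.00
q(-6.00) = -188.00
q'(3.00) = -29.00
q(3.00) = -44.00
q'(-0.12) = 2.20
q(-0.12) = -2.19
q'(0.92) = -8.20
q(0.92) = -5.31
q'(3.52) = -34.20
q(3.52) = -60.43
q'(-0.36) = 4.60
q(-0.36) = -3.01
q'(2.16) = -20.60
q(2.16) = -23.17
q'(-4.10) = 42.00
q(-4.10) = -90.15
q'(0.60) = -5.00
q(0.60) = -3.20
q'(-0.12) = 2.20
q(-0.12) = -2.19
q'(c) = 1 - 10*c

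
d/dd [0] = 0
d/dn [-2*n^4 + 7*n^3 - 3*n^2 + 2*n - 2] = -8*n^3 + 21*n^2 - 6*n + 2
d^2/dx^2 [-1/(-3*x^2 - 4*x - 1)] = 2*(-9*x^2 - 12*x + 4*(3*x + 2)^2 - 3)/(3*x^2 + 4*x + 1)^3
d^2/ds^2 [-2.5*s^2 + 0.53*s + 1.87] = -5.00000000000000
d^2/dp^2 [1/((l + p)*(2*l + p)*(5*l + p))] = 2*(209*l^4 + 378*l^3*p + 243*l^2*p^2 + 64*l*p^3 + 6*p^4)/(1000*l^9 + 5100*l^8*p + 11070*l^7*p^2 + 13373*l^6*p^3 + 9876*l^5*p^4 + 4611*l^4*p^5 + 1358*l^3*p^6 + 243*l^2*p^7 + 24*l*p^8 + p^9)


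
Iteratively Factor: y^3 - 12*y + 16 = (y + 4)*(y^2 - 4*y + 4) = (y - 2)*(y + 4)*(y - 2)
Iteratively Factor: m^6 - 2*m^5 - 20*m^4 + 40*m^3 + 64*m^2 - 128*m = (m - 2)*(m^5 - 20*m^3 + 64*m) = (m - 2)*(m + 2)*(m^4 - 2*m^3 - 16*m^2 + 32*m) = (m - 2)^2*(m + 2)*(m^3 - 16*m) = (m - 4)*(m - 2)^2*(m + 2)*(m^2 + 4*m) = m*(m - 4)*(m - 2)^2*(m + 2)*(m + 4)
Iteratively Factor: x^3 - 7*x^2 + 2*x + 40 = (x - 5)*(x^2 - 2*x - 8) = (x - 5)*(x + 2)*(x - 4)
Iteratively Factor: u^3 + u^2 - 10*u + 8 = (u + 4)*(u^2 - 3*u + 2) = (u - 1)*(u + 4)*(u - 2)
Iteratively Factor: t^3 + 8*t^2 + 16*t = (t + 4)*(t^2 + 4*t) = (t + 4)^2*(t)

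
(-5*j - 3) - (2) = -5*j - 5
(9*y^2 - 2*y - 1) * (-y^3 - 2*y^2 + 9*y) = -9*y^5 - 16*y^4 + 86*y^3 - 16*y^2 - 9*y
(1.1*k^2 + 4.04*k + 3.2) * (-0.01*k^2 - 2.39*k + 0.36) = -0.011*k^4 - 2.6694*k^3 - 9.2916*k^2 - 6.1936*k + 1.152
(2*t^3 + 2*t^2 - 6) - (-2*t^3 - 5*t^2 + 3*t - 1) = 4*t^3 + 7*t^2 - 3*t - 5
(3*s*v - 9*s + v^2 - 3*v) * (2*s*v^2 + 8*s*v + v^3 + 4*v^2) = 6*s^2*v^3 + 6*s^2*v^2 - 72*s^2*v + 5*s*v^4 + 5*s*v^3 - 60*s*v^2 + v^5 + v^4 - 12*v^3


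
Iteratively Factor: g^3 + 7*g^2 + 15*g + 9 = (g + 3)*(g^2 + 4*g + 3) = (g + 1)*(g + 3)*(g + 3)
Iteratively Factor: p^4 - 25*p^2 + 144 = (p - 3)*(p^3 + 3*p^2 - 16*p - 48) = (p - 3)*(p + 3)*(p^2 - 16) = (p - 4)*(p - 3)*(p + 3)*(p + 4)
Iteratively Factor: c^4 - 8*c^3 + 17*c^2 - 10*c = (c - 1)*(c^3 - 7*c^2 + 10*c) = c*(c - 1)*(c^2 - 7*c + 10) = c*(c - 2)*(c - 1)*(c - 5)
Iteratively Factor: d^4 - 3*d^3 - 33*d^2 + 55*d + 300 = (d + 4)*(d^3 - 7*d^2 - 5*d + 75) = (d - 5)*(d + 4)*(d^2 - 2*d - 15) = (d - 5)*(d + 3)*(d + 4)*(d - 5)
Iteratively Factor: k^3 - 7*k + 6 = (k - 1)*(k^2 + k - 6) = (k - 1)*(k + 3)*(k - 2)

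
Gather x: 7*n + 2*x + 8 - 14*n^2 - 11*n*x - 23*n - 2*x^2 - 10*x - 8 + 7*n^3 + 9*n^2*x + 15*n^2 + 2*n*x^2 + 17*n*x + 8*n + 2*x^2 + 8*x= 7*n^3 + n^2 + 2*n*x^2 - 8*n + x*(9*n^2 + 6*n)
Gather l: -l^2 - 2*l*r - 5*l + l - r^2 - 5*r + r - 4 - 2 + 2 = -l^2 + l*(-2*r - 4) - r^2 - 4*r - 4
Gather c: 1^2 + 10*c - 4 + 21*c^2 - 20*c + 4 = 21*c^2 - 10*c + 1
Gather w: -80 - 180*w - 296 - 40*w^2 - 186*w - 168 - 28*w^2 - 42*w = -68*w^2 - 408*w - 544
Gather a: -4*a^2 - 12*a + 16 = -4*a^2 - 12*a + 16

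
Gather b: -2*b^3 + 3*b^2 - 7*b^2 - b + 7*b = -2*b^3 - 4*b^2 + 6*b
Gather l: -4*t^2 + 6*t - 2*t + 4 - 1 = -4*t^2 + 4*t + 3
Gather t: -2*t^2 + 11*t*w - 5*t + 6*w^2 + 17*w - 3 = -2*t^2 + t*(11*w - 5) + 6*w^2 + 17*w - 3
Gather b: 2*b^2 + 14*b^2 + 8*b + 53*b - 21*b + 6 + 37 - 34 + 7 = 16*b^2 + 40*b + 16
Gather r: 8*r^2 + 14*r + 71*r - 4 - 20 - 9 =8*r^2 + 85*r - 33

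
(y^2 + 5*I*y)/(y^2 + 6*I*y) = (y + 5*I)/(y + 6*I)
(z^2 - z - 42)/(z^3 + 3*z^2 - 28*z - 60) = (z - 7)/(z^2 - 3*z - 10)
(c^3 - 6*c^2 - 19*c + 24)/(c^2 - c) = c - 5 - 24/c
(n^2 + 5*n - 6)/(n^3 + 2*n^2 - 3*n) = (n + 6)/(n*(n + 3))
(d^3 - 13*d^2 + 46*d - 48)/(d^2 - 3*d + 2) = (d^2 - 11*d + 24)/(d - 1)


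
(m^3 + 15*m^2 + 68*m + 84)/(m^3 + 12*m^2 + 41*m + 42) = (m + 6)/(m + 3)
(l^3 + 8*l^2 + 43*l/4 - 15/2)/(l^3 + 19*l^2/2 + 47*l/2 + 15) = (l - 1/2)/(l + 1)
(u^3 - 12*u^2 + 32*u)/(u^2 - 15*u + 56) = u*(u - 4)/(u - 7)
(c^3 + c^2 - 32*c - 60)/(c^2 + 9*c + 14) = (c^2 - c - 30)/(c + 7)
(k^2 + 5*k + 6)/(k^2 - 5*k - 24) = (k + 2)/(k - 8)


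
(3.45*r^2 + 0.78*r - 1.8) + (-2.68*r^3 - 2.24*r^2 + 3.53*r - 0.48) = -2.68*r^3 + 1.21*r^2 + 4.31*r - 2.28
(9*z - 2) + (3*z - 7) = 12*z - 9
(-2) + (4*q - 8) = 4*q - 10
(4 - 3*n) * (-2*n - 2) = 6*n^2 - 2*n - 8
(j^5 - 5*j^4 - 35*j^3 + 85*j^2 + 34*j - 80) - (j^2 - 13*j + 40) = j^5 - 5*j^4 - 35*j^3 + 84*j^2 + 47*j - 120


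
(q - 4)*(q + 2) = q^2 - 2*q - 8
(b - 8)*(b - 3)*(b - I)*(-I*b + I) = -I*b^4 - b^3 + 12*I*b^3 + 12*b^2 - 35*I*b^2 - 35*b + 24*I*b + 24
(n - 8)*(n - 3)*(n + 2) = n^3 - 9*n^2 + 2*n + 48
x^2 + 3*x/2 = x*(x + 3/2)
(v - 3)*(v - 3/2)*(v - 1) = v^3 - 11*v^2/2 + 9*v - 9/2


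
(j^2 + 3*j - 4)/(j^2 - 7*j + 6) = (j + 4)/(j - 6)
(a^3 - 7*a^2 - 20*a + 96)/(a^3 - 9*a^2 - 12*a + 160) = (a - 3)/(a - 5)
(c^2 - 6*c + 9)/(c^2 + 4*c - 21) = (c - 3)/(c + 7)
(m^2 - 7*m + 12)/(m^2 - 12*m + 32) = (m - 3)/(m - 8)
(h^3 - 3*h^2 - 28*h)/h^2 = h - 3 - 28/h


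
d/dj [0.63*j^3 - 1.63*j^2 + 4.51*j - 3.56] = 1.89*j^2 - 3.26*j + 4.51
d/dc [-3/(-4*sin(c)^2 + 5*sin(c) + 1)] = 3*(5 - 8*sin(c))*cos(c)/(-4*sin(c)^2 + 5*sin(c) + 1)^2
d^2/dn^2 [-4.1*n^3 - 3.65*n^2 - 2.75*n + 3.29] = -24.6*n - 7.3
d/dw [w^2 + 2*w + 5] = 2*w + 2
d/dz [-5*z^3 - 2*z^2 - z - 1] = -15*z^2 - 4*z - 1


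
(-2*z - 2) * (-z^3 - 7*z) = 2*z^4 + 2*z^3 + 14*z^2 + 14*z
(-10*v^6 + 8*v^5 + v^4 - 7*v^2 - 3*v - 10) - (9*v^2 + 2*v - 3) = -10*v^6 + 8*v^5 + v^4 - 16*v^2 - 5*v - 7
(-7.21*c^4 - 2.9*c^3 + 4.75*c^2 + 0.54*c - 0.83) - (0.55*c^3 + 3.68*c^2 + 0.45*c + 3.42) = -7.21*c^4 - 3.45*c^3 + 1.07*c^2 + 0.09*c - 4.25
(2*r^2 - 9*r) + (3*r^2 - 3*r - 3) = 5*r^2 - 12*r - 3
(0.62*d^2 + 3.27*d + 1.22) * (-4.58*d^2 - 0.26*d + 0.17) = -2.8396*d^4 - 15.1378*d^3 - 6.3324*d^2 + 0.2387*d + 0.2074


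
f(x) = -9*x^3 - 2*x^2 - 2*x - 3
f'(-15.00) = -6017.00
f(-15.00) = 29952.00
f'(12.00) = -3938.00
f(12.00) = -15867.00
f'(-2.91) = -219.00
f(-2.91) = 207.66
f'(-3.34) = -289.84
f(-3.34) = 316.71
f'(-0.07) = -1.85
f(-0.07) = -2.87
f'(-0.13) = -1.94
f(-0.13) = -2.75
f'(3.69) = -384.39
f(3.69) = -489.80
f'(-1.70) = -73.23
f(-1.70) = 38.84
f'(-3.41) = -302.32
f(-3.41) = 337.43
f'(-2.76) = -196.64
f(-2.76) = 176.51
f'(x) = -27*x^2 - 4*x - 2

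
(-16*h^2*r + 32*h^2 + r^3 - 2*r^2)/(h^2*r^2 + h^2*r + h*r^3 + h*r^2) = (-16*h^2*r + 32*h^2 + r^3 - 2*r^2)/(h*r*(h*r + h + r^2 + r))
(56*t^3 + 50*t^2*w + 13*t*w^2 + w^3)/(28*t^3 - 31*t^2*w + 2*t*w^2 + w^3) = (8*t^2 + 6*t*w + w^2)/(4*t^2 - 5*t*w + w^2)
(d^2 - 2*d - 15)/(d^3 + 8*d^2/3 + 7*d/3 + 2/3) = 3*(d^2 - 2*d - 15)/(3*d^3 + 8*d^2 + 7*d + 2)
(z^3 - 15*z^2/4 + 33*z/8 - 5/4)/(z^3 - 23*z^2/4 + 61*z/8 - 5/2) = (z - 2)/(z - 4)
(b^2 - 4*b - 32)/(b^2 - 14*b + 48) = (b + 4)/(b - 6)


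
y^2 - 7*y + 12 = (y - 4)*(y - 3)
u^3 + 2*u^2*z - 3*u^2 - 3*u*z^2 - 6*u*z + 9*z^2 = (u - 3)*(u - z)*(u + 3*z)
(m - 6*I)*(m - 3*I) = m^2 - 9*I*m - 18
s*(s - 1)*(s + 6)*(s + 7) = s^4 + 12*s^3 + 29*s^2 - 42*s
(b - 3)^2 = b^2 - 6*b + 9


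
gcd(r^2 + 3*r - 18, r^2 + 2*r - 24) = r + 6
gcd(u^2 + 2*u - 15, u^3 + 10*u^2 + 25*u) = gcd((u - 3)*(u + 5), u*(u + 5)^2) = u + 5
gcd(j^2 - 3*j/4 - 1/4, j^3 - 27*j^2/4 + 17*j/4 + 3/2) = j^2 - 3*j/4 - 1/4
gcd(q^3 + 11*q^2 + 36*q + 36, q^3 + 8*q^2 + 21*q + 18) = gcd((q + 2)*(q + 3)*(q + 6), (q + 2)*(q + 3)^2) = q^2 + 5*q + 6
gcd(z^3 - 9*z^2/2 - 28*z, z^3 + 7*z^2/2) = z^2 + 7*z/2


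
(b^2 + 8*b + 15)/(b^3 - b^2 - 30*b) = (b + 3)/(b*(b - 6))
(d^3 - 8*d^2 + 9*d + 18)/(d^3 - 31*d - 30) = (d - 3)/(d + 5)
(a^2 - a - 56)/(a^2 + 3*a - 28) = (a - 8)/(a - 4)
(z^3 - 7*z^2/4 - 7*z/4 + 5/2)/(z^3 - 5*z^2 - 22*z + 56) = (4*z^2 + z - 5)/(4*(z^2 - 3*z - 28))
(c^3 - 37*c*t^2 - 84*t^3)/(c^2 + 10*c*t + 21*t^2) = (c^2 - 3*c*t - 28*t^2)/(c + 7*t)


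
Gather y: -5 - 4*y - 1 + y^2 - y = y^2 - 5*y - 6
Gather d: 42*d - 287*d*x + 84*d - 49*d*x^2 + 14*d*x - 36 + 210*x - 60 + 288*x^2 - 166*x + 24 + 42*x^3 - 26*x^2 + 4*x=d*(-49*x^2 - 273*x + 126) + 42*x^3 + 262*x^2 + 48*x - 72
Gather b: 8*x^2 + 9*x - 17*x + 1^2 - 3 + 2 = 8*x^2 - 8*x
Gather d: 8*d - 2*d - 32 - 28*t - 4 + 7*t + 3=6*d - 21*t - 33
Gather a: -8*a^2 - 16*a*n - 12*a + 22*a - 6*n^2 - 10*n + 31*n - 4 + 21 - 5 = -8*a^2 + a*(10 - 16*n) - 6*n^2 + 21*n + 12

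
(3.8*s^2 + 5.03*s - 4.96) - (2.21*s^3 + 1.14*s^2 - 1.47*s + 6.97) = -2.21*s^3 + 2.66*s^2 + 6.5*s - 11.93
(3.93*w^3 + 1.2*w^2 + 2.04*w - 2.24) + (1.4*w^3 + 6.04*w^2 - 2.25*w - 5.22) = 5.33*w^3 + 7.24*w^2 - 0.21*w - 7.46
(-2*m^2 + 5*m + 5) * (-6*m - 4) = 12*m^3 - 22*m^2 - 50*m - 20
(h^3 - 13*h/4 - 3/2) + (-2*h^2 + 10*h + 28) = h^3 - 2*h^2 + 27*h/4 + 53/2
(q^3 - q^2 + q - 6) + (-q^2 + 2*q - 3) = q^3 - 2*q^2 + 3*q - 9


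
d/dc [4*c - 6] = 4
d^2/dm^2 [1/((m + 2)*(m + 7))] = 2*((m + 2)^2 + (m + 2)*(m + 7) + (m + 7)^2)/((m + 2)^3*(m + 7)^3)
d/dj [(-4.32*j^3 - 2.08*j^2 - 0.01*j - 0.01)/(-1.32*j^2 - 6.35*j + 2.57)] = (5.7024*j^4 + 54.864*j^3 - 20.1124*j^2 - 10.7176*j - 0.0892)/(1.7424*j^4 + 16.764*j^3 + 33.5377*j^2 - 32.639*j + 6.6049)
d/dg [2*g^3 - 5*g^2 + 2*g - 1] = 6*g^2 - 10*g + 2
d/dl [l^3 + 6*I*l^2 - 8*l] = 3*l^2 + 12*I*l - 8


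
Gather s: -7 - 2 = -9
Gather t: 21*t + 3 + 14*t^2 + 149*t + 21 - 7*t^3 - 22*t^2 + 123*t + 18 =-7*t^3 - 8*t^2 + 293*t + 42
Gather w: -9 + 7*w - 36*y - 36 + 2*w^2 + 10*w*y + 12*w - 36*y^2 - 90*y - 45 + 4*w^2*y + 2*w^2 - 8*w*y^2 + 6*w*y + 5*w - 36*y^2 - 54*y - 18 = w^2*(4*y + 4) + w*(-8*y^2 + 16*y + 24) - 72*y^2 - 180*y - 108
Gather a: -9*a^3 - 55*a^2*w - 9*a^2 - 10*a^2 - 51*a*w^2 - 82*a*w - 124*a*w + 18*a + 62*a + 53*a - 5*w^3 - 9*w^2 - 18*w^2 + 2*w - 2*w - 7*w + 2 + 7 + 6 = -9*a^3 + a^2*(-55*w - 19) + a*(-51*w^2 - 206*w + 133) - 5*w^3 - 27*w^2 - 7*w + 15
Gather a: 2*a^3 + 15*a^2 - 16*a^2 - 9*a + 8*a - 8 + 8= 2*a^3 - a^2 - a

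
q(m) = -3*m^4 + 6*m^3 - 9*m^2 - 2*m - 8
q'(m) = -12*m^3 + 18*m^2 - 18*m - 2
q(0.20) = -8.72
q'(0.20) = -4.98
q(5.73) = -2420.16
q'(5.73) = -1771.74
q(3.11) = -201.44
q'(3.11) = -244.84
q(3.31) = -255.75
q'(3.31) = -299.55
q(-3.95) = -1240.62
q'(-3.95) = 1089.50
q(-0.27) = -8.25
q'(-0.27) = 4.41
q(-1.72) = -87.97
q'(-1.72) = 143.27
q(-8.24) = -17789.71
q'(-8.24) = 8082.19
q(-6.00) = -5504.00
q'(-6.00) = 3346.00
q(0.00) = -8.00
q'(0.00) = -2.00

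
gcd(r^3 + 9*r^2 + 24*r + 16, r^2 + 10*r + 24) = r + 4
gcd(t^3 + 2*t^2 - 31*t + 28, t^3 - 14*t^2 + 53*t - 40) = t - 1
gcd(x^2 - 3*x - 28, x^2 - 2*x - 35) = x - 7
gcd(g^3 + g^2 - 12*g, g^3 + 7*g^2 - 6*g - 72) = g^2 + g - 12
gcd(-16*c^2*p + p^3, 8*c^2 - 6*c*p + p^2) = -4*c + p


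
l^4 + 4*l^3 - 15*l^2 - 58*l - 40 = (l - 4)*(l + 1)*(l + 2)*(l + 5)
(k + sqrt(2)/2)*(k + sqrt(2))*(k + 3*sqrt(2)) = k^3 + 9*sqrt(2)*k^2/2 + 10*k + 3*sqrt(2)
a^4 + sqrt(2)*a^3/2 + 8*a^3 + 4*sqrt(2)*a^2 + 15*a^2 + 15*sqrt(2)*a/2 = a*(a + 3)*(a + 5)*(a + sqrt(2)/2)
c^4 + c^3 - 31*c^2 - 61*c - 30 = (c - 6)*(c + 1)^2*(c + 5)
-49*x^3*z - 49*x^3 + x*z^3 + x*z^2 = (-7*x + z)*(7*x + z)*(x*z + x)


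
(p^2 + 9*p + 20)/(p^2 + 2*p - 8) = (p + 5)/(p - 2)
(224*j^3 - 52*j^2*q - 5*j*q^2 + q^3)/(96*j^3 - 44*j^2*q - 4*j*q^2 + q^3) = (-28*j^2 + 3*j*q + q^2)/(-12*j^2 + 4*j*q + q^2)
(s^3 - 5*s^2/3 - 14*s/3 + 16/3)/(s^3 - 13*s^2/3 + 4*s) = (3*s^3 - 5*s^2 - 14*s + 16)/(s*(3*s^2 - 13*s + 12))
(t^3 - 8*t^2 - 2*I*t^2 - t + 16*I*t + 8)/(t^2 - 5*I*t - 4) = (t^2 - t*(8 + I) + 8*I)/(t - 4*I)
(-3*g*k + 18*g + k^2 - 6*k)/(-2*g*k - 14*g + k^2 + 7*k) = (3*g*k - 18*g - k^2 + 6*k)/(2*g*k + 14*g - k^2 - 7*k)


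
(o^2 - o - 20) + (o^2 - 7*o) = 2*o^2 - 8*o - 20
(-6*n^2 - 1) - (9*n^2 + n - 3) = -15*n^2 - n + 2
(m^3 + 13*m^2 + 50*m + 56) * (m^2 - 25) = m^5 + 13*m^4 + 25*m^3 - 269*m^2 - 1250*m - 1400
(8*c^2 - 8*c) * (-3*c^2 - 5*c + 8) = -24*c^4 - 16*c^3 + 104*c^2 - 64*c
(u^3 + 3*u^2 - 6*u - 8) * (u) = u^4 + 3*u^3 - 6*u^2 - 8*u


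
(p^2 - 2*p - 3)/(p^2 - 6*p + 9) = (p + 1)/(p - 3)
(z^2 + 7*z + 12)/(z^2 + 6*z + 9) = (z + 4)/(z + 3)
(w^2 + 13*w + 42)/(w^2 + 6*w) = (w + 7)/w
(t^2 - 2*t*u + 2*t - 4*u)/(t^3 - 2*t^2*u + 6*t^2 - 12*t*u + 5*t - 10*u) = (t + 2)/(t^2 + 6*t + 5)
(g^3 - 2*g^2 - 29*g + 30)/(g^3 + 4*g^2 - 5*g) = (g - 6)/g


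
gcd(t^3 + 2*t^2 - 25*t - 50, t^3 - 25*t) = t^2 - 25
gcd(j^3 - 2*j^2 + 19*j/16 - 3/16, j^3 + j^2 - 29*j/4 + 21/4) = j - 1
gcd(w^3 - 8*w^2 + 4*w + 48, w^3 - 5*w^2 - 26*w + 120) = w^2 - 10*w + 24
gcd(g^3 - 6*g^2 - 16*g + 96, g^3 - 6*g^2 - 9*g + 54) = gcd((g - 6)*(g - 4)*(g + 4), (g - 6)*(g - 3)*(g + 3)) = g - 6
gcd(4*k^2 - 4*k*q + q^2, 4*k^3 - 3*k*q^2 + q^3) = 4*k^2 - 4*k*q + q^2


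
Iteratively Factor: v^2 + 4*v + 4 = (v + 2)*(v + 2)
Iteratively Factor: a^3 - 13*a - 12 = (a + 3)*(a^2 - 3*a - 4) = (a + 1)*(a + 3)*(a - 4)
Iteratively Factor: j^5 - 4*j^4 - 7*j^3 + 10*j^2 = (j)*(j^4 - 4*j^3 - 7*j^2 + 10*j) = j*(j + 2)*(j^3 - 6*j^2 + 5*j) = j^2*(j + 2)*(j^2 - 6*j + 5) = j^2*(j - 5)*(j + 2)*(j - 1)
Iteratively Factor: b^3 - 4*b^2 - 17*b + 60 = (b + 4)*(b^2 - 8*b + 15) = (b - 3)*(b + 4)*(b - 5)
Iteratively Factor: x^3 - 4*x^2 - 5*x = (x - 5)*(x^2 + x) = (x - 5)*(x + 1)*(x)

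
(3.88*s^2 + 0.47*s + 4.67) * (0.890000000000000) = 3.4532*s^2 + 0.4183*s + 4.1563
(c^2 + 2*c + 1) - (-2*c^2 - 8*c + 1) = 3*c^2 + 10*c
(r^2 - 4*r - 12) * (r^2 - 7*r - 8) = r^4 - 11*r^3 + 8*r^2 + 116*r + 96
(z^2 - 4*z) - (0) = z^2 - 4*z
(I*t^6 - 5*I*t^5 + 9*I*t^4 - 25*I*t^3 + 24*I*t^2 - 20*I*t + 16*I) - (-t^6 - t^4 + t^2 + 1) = t^6 + I*t^6 - 5*I*t^5 + t^4 + 9*I*t^4 - 25*I*t^3 - t^2 + 24*I*t^2 - 20*I*t - 1 + 16*I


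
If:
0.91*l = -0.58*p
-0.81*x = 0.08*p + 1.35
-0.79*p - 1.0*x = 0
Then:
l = -1.54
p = 2.41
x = -1.90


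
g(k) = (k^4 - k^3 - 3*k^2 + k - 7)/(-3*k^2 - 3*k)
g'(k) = (6*k + 3)*(k^4 - k^3 - 3*k^2 + k - 7)/(-3*k^2 - 3*k)^2 + (4*k^3 - 3*k^2 - 6*k + 1)/(-3*k^2 - 3*k) = (-2*k^5 - 2*k^4 + 2*k^3 + 4*k^2 - 14*k - 7)/(3*k^2*(k^2 + 2*k + 1))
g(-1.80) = 0.51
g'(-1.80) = 5.83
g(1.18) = 1.26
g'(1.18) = -1.16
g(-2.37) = -1.91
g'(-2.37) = 3.43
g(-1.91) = -0.08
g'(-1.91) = 4.92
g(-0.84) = -21.99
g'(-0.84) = 115.11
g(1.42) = 1.01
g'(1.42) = -0.92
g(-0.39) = -10.88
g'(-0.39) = -6.35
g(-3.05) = -4.10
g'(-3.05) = 3.16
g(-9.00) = -32.55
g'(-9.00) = 6.68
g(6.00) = -7.71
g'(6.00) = -3.34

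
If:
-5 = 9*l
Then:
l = -5/9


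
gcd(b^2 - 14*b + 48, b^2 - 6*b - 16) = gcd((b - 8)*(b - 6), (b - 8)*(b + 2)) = b - 8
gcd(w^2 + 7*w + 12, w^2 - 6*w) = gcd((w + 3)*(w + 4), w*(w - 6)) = 1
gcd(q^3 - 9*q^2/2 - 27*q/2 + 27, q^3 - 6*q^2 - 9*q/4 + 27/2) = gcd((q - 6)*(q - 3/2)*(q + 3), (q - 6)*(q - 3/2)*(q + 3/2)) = q^2 - 15*q/2 + 9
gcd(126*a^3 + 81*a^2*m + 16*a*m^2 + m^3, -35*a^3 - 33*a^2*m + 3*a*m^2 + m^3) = 7*a + m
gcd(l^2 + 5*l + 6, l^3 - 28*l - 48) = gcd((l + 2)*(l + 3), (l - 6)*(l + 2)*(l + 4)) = l + 2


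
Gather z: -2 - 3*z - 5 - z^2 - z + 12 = -z^2 - 4*z + 5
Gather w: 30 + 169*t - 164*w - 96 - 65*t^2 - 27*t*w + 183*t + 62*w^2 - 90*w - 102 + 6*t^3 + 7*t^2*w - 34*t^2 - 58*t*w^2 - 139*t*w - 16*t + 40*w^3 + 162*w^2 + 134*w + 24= 6*t^3 - 99*t^2 + 336*t + 40*w^3 + w^2*(224 - 58*t) + w*(7*t^2 - 166*t - 120) - 144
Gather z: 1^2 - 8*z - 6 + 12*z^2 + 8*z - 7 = 12*z^2 - 12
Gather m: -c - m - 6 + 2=-c - m - 4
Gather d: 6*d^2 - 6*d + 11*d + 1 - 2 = 6*d^2 + 5*d - 1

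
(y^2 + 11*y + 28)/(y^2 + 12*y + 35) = (y + 4)/(y + 5)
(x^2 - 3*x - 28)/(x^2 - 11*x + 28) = (x + 4)/(x - 4)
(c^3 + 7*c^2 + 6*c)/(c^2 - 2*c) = (c^2 + 7*c + 6)/(c - 2)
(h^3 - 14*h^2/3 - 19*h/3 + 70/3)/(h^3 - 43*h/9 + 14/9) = 3*(h - 5)/(3*h - 1)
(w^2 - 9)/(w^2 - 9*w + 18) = (w + 3)/(w - 6)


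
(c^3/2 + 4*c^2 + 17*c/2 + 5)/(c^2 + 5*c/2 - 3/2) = (c^3 + 8*c^2 + 17*c + 10)/(2*c^2 + 5*c - 3)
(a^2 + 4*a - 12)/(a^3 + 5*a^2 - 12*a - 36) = (a - 2)/(a^2 - a - 6)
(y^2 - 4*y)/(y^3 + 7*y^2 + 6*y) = (y - 4)/(y^2 + 7*y + 6)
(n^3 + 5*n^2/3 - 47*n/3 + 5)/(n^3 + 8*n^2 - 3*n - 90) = (n - 1/3)/(n + 6)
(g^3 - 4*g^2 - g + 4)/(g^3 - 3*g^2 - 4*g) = (g - 1)/g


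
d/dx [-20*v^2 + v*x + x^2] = v + 2*x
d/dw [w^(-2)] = -2/w^3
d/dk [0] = 0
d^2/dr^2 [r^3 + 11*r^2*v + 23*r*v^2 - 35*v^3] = 6*r + 22*v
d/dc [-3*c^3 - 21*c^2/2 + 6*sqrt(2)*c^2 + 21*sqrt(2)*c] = -9*c^2 - 21*c + 12*sqrt(2)*c + 21*sqrt(2)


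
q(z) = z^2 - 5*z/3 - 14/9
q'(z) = 2*z - 5/3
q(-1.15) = 1.68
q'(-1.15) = -3.97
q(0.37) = -2.04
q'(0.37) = -0.93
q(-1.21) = 1.93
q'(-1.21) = -4.09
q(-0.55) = -0.34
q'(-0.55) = -2.77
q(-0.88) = 0.69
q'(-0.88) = -3.43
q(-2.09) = 6.30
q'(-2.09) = -5.85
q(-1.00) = 1.11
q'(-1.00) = -3.67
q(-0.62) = -0.14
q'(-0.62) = -2.91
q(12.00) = 122.44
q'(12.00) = 22.33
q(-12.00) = 162.44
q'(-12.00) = -25.67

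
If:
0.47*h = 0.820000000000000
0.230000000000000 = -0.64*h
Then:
No Solution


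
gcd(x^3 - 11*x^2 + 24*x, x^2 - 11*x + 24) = x^2 - 11*x + 24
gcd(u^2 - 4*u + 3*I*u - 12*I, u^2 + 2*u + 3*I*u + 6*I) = u + 3*I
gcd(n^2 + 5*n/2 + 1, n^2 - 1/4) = n + 1/2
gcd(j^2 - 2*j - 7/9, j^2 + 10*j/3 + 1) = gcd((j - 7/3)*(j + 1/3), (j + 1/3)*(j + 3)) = j + 1/3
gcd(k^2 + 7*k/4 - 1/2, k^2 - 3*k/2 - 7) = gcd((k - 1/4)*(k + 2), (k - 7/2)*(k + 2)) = k + 2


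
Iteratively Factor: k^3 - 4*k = (k - 2)*(k^2 + 2*k) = (k - 2)*(k + 2)*(k)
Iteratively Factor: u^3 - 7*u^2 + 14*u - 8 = (u - 4)*(u^2 - 3*u + 2) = (u - 4)*(u - 1)*(u - 2)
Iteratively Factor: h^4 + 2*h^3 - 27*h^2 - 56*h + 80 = (h + 4)*(h^3 - 2*h^2 - 19*h + 20) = (h + 4)^2*(h^2 - 6*h + 5) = (h - 5)*(h + 4)^2*(h - 1)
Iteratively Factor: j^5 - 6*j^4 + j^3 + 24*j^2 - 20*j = (j)*(j^4 - 6*j^3 + j^2 + 24*j - 20) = j*(j - 2)*(j^3 - 4*j^2 - 7*j + 10) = j*(j - 5)*(j - 2)*(j^2 + j - 2) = j*(j - 5)*(j - 2)*(j - 1)*(j + 2)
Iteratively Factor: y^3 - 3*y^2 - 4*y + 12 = (y - 3)*(y^2 - 4) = (y - 3)*(y + 2)*(y - 2)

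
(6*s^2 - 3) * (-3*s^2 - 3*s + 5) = -18*s^4 - 18*s^3 + 39*s^2 + 9*s - 15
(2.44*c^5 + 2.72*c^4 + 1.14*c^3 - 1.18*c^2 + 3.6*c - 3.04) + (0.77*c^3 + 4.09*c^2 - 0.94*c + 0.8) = 2.44*c^5 + 2.72*c^4 + 1.91*c^3 + 2.91*c^2 + 2.66*c - 2.24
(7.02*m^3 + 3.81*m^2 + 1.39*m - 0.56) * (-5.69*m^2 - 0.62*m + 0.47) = -39.9438*m^5 - 26.0313*m^4 - 6.9719*m^3 + 4.1153*m^2 + 1.0005*m - 0.2632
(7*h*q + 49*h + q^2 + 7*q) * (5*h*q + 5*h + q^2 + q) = 35*h^2*q^2 + 280*h^2*q + 245*h^2 + 12*h*q^3 + 96*h*q^2 + 84*h*q + q^4 + 8*q^3 + 7*q^2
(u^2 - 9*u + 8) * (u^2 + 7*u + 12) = u^4 - 2*u^3 - 43*u^2 - 52*u + 96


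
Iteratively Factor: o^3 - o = (o + 1)*(o^2 - o) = (o - 1)*(o + 1)*(o)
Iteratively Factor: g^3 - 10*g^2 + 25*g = (g - 5)*(g^2 - 5*g) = g*(g - 5)*(g - 5)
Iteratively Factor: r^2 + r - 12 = (r - 3)*(r + 4)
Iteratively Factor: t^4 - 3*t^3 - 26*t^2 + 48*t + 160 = (t + 2)*(t^3 - 5*t^2 - 16*t + 80) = (t - 4)*(t + 2)*(t^2 - t - 20) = (t - 5)*(t - 4)*(t + 2)*(t + 4)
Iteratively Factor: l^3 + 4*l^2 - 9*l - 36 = (l + 3)*(l^2 + l - 12) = (l - 3)*(l + 3)*(l + 4)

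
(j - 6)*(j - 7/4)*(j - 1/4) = j^3 - 8*j^2 + 199*j/16 - 21/8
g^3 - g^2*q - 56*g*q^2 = g*(g - 8*q)*(g + 7*q)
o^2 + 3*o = o*(o + 3)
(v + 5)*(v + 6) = v^2 + 11*v + 30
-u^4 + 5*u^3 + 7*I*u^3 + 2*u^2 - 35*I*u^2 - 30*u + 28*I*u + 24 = (u - 4)*(u - 6*I)*(I*u + 1)*(I*u - I)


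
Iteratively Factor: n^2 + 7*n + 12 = (n + 4)*(n + 3)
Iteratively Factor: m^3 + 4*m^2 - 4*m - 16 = (m + 4)*(m^2 - 4) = (m - 2)*(m + 4)*(m + 2)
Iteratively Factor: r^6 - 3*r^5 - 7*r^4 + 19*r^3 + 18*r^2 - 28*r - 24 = (r + 2)*(r^5 - 5*r^4 + 3*r^3 + 13*r^2 - 8*r - 12) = (r + 1)*(r + 2)*(r^4 - 6*r^3 + 9*r^2 + 4*r - 12) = (r - 2)*(r + 1)*(r + 2)*(r^3 - 4*r^2 + r + 6) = (r - 2)*(r + 1)^2*(r + 2)*(r^2 - 5*r + 6) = (r - 3)*(r - 2)*(r + 1)^2*(r + 2)*(r - 2)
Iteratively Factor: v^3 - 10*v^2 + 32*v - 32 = (v - 2)*(v^2 - 8*v + 16) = (v - 4)*(v - 2)*(v - 4)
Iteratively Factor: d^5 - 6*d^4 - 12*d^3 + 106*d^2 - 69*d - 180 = (d - 3)*(d^4 - 3*d^3 - 21*d^2 + 43*d + 60) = (d - 3)*(d + 4)*(d^3 - 7*d^2 + 7*d + 15) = (d - 3)^2*(d + 4)*(d^2 - 4*d - 5) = (d - 5)*(d - 3)^2*(d + 4)*(d + 1)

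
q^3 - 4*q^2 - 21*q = q*(q - 7)*(q + 3)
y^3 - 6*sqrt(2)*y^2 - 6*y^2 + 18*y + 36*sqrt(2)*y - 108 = (y - 6)*(y - 3*sqrt(2))^2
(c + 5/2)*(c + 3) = c^2 + 11*c/2 + 15/2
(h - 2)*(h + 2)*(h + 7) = h^3 + 7*h^2 - 4*h - 28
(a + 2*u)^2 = a^2 + 4*a*u + 4*u^2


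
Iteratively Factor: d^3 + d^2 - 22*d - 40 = (d + 4)*(d^2 - 3*d - 10) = (d + 2)*(d + 4)*(d - 5)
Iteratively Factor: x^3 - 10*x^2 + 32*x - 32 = (x - 2)*(x^2 - 8*x + 16) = (x - 4)*(x - 2)*(x - 4)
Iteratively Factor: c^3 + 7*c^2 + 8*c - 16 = (c + 4)*(c^2 + 3*c - 4) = (c - 1)*(c + 4)*(c + 4)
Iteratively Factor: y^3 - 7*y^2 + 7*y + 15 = (y - 3)*(y^2 - 4*y - 5) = (y - 5)*(y - 3)*(y + 1)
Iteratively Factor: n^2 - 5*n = (n)*(n - 5)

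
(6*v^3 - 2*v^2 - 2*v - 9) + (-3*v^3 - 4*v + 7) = 3*v^3 - 2*v^2 - 6*v - 2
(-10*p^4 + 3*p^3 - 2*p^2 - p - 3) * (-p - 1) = 10*p^5 + 7*p^4 - p^3 + 3*p^2 + 4*p + 3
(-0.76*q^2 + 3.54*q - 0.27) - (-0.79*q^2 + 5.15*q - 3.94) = 0.03*q^2 - 1.61*q + 3.67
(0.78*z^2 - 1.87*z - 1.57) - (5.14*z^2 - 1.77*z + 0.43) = -4.36*z^2 - 0.1*z - 2.0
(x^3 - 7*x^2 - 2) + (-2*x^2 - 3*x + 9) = x^3 - 9*x^2 - 3*x + 7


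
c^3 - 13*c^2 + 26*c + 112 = (c - 8)*(c - 7)*(c + 2)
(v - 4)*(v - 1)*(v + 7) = v^3 + 2*v^2 - 31*v + 28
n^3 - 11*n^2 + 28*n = n*(n - 7)*(n - 4)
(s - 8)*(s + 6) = s^2 - 2*s - 48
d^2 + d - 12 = (d - 3)*(d + 4)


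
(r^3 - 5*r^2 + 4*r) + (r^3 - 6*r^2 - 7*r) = 2*r^3 - 11*r^2 - 3*r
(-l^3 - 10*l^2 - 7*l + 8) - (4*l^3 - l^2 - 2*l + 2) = -5*l^3 - 9*l^2 - 5*l + 6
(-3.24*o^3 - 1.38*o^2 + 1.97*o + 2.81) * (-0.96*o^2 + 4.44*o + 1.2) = 3.1104*o^5 - 13.0608*o^4 - 11.9064*o^3 + 4.3932*o^2 + 14.8404*o + 3.372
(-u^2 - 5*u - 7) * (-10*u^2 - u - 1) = 10*u^4 + 51*u^3 + 76*u^2 + 12*u + 7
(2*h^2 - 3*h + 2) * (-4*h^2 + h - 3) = -8*h^4 + 14*h^3 - 17*h^2 + 11*h - 6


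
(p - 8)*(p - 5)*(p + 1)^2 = p^4 - 11*p^3 + 15*p^2 + 67*p + 40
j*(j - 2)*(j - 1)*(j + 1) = j^4 - 2*j^3 - j^2 + 2*j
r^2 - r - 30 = (r - 6)*(r + 5)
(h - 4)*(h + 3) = h^2 - h - 12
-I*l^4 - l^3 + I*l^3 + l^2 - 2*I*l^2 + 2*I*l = l*(l - 1)*(l - 2*I)*(-I*l + 1)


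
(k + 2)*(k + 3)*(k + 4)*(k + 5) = k^4 + 14*k^3 + 71*k^2 + 154*k + 120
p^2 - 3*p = p*(p - 3)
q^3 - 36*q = q*(q - 6)*(q + 6)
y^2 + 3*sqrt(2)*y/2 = y*(y + 3*sqrt(2)/2)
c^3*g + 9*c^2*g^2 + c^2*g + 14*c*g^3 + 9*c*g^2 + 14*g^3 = (c + 2*g)*(c + 7*g)*(c*g + g)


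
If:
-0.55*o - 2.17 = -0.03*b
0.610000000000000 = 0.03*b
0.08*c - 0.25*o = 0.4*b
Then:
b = 20.33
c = 92.80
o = -2.84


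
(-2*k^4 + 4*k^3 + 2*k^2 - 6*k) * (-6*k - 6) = 12*k^5 - 12*k^4 - 36*k^3 + 24*k^2 + 36*k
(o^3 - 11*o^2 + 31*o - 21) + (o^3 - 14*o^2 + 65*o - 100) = 2*o^3 - 25*o^2 + 96*o - 121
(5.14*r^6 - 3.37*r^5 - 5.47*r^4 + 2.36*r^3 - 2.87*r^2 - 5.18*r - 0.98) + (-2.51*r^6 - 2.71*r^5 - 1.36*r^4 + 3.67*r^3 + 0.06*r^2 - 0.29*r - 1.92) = 2.63*r^6 - 6.08*r^5 - 6.83*r^4 + 6.03*r^3 - 2.81*r^2 - 5.47*r - 2.9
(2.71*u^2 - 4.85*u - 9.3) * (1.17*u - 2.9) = 3.1707*u^3 - 13.5335*u^2 + 3.184*u + 26.97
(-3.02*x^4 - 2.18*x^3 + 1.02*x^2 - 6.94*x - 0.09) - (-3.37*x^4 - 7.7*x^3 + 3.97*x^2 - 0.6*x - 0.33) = 0.35*x^4 + 5.52*x^3 - 2.95*x^2 - 6.34*x + 0.24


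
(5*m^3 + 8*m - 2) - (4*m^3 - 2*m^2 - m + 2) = m^3 + 2*m^2 + 9*m - 4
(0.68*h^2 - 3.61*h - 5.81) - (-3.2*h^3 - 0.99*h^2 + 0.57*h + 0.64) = 3.2*h^3 + 1.67*h^2 - 4.18*h - 6.45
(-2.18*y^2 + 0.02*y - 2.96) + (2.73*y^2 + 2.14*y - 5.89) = 0.55*y^2 + 2.16*y - 8.85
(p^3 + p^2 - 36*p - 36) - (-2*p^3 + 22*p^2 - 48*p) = 3*p^3 - 21*p^2 + 12*p - 36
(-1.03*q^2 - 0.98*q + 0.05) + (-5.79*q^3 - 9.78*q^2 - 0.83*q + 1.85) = -5.79*q^3 - 10.81*q^2 - 1.81*q + 1.9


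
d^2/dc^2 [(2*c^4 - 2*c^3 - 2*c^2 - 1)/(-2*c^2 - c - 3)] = 2*(-8*c^6 - 12*c^5 - 42*c^4 - 62*c^3 - 114*c^2 + 60*c + 13)/(8*c^6 + 12*c^5 + 42*c^4 + 37*c^3 + 63*c^2 + 27*c + 27)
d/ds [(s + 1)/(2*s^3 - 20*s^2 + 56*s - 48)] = (-s^2 + 3*s/2 + 13)/(s^5 - 18*s^4 + 120*s^3 - 368*s^2 + 528*s - 288)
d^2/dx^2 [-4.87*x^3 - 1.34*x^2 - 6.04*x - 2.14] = -29.22*x - 2.68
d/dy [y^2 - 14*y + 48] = 2*y - 14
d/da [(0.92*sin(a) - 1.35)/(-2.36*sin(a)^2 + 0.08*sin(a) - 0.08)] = (2.1712*sin(a)^2 - 6.372*sin(a) + 0.0344)*cos(a)/(5.5696*sin(a)^4 - 0.3776*sin(a)^3 + 0.384*sin(a)^2 - 0.0128*sin(a) + 0.0064)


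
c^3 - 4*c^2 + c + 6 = (c - 3)*(c - 2)*(c + 1)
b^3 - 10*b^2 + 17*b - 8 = (b - 8)*(b - 1)^2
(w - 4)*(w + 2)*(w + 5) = w^3 + 3*w^2 - 18*w - 40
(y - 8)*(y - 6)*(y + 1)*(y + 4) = y^4 - 9*y^3 - 18*y^2 + 184*y + 192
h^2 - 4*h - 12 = (h - 6)*(h + 2)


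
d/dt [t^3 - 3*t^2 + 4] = 3*t*(t - 2)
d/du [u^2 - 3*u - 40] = 2*u - 3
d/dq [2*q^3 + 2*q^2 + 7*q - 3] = 6*q^2 + 4*q + 7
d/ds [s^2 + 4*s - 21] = 2*s + 4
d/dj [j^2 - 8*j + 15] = 2*j - 8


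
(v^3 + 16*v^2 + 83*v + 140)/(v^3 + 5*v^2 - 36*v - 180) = (v^2 + 11*v + 28)/(v^2 - 36)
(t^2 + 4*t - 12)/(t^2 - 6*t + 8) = (t + 6)/(t - 4)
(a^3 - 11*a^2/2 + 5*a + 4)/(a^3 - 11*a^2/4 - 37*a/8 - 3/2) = 4*(a - 2)/(4*a + 3)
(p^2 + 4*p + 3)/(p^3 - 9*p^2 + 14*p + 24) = (p + 3)/(p^2 - 10*p + 24)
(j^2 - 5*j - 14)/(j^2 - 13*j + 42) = (j + 2)/(j - 6)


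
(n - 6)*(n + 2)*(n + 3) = n^3 - n^2 - 24*n - 36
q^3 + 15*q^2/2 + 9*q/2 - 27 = (q - 3/2)*(q + 3)*(q + 6)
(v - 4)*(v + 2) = v^2 - 2*v - 8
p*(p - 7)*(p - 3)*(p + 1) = p^4 - 9*p^3 + 11*p^2 + 21*p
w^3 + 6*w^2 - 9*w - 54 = (w - 3)*(w + 3)*(w + 6)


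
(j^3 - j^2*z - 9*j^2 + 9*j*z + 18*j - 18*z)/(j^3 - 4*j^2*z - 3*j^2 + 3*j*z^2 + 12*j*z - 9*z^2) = (6 - j)/(-j + 3*z)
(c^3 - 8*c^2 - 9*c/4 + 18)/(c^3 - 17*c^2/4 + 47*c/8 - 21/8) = 2*(2*c^2 - 13*c - 24)/(4*c^2 - 11*c + 7)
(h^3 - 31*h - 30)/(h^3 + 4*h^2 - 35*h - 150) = (h + 1)/(h + 5)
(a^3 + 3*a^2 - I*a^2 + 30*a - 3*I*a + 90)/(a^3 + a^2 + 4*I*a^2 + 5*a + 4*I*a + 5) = (a^2 + a*(3 - 6*I) - 18*I)/(a^2 + a*(1 - I) - I)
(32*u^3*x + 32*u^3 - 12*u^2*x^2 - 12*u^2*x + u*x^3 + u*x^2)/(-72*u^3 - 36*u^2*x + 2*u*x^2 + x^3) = u*(-32*u^2*x - 32*u^2 + 12*u*x^2 + 12*u*x - x^3 - x^2)/(72*u^3 + 36*u^2*x - 2*u*x^2 - x^3)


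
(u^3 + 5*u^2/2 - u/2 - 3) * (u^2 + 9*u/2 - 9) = u^5 + 7*u^4 + 7*u^3/4 - 111*u^2/4 - 9*u + 27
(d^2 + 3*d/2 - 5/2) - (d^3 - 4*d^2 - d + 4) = -d^3 + 5*d^2 + 5*d/2 - 13/2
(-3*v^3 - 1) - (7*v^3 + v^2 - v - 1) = -10*v^3 - v^2 + v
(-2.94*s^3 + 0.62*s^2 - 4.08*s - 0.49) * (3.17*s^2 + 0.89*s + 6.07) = -9.3198*s^5 - 0.6512*s^4 - 30.2276*s^3 - 1.4211*s^2 - 25.2017*s - 2.9743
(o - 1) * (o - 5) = o^2 - 6*o + 5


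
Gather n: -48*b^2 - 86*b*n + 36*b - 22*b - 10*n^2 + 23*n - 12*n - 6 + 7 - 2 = -48*b^2 + 14*b - 10*n^2 + n*(11 - 86*b) - 1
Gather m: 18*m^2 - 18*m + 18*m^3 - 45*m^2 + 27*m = 18*m^3 - 27*m^2 + 9*m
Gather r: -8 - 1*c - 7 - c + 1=-2*c - 14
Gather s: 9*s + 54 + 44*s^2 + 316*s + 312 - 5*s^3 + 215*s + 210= -5*s^3 + 44*s^2 + 540*s + 576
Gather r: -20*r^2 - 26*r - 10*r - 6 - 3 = -20*r^2 - 36*r - 9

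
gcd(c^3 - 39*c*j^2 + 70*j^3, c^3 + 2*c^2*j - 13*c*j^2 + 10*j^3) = c - 2*j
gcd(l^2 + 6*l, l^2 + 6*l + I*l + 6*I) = l + 6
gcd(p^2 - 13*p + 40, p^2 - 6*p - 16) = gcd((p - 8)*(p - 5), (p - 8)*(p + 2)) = p - 8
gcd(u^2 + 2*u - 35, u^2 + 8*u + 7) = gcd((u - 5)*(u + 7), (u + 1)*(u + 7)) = u + 7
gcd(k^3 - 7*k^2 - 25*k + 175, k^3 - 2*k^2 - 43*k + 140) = k - 5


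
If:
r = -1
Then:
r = -1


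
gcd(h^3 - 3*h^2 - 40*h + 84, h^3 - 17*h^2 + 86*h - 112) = h^2 - 9*h + 14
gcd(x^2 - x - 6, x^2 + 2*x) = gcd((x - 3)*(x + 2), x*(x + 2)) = x + 2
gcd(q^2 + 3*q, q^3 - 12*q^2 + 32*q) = q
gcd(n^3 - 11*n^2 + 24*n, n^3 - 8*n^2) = n^2 - 8*n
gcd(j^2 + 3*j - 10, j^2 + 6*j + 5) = j + 5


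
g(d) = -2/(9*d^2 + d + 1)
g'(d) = -2*(-18*d - 1)/(9*d^2 + d + 1)^2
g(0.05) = -1.86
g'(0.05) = 3.30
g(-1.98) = -0.06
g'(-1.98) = -0.06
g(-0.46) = -0.82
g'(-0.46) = -2.44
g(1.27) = -0.12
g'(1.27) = 0.17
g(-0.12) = -1.98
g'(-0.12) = -2.28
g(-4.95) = -0.01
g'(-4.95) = -0.00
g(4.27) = -0.01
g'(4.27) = 0.01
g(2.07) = -0.05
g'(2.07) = 0.04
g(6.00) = -0.00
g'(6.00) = 0.00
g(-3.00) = -0.03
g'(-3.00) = -0.02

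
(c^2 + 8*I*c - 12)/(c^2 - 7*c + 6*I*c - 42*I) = (c + 2*I)/(c - 7)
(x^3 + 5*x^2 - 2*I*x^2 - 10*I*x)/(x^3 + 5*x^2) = (x - 2*I)/x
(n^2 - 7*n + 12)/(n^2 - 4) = (n^2 - 7*n + 12)/(n^2 - 4)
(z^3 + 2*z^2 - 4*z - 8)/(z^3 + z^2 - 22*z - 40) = (z^2 - 4)/(z^2 - z - 20)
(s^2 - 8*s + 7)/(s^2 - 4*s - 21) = (s - 1)/(s + 3)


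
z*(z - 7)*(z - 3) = z^3 - 10*z^2 + 21*z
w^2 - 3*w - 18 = (w - 6)*(w + 3)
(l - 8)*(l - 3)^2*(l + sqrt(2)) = l^4 - 14*l^3 + sqrt(2)*l^3 - 14*sqrt(2)*l^2 + 57*l^2 - 72*l + 57*sqrt(2)*l - 72*sqrt(2)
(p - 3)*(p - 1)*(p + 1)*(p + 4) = p^4 + p^3 - 13*p^2 - p + 12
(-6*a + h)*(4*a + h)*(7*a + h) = -168*a^3 - 38*a^2*h + 5*a*h^2 + h^3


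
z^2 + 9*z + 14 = (z + 2)*(z + 7)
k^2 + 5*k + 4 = (k + 1)*(k + 4)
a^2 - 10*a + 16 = (a - 8)*(a - 2)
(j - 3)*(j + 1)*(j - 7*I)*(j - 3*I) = j^4 - 2*j^3 - 10*I*j^3 - 24*j^2 + 20*I*j^2 + 42*j + 30*I*j + 63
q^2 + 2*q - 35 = (q - 5)*(q + 7)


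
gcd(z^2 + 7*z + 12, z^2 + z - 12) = z + 4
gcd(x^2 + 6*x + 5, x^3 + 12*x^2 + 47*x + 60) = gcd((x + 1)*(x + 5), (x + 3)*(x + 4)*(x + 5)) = x + 5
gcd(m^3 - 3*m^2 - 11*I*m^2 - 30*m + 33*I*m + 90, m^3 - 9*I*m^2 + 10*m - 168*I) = m - 6*I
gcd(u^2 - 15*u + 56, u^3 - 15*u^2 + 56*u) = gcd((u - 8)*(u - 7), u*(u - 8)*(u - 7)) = u^2 - 15*u + 56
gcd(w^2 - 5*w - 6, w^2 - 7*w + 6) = w - 6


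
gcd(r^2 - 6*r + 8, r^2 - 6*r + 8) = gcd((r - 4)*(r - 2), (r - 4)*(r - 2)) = r^2 - 6*r + 8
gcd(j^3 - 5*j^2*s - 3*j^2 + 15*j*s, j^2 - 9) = j - 3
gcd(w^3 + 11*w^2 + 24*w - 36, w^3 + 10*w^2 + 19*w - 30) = w^2 + 5*w - 6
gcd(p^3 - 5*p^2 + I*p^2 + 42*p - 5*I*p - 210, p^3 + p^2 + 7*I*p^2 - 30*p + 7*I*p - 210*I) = p^2 + p*(-5 + 7*I) - 35*I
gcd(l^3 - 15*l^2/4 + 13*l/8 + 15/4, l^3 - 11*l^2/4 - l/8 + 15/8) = l^2 - 7*l/4 - 15/8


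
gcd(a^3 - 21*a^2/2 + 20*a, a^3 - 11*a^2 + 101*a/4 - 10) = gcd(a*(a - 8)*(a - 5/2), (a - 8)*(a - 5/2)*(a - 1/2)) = a^2 - 21*a/2 + 20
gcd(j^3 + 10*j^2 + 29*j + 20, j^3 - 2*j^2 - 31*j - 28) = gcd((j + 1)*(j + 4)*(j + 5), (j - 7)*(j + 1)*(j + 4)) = j^2 + 5*j + 4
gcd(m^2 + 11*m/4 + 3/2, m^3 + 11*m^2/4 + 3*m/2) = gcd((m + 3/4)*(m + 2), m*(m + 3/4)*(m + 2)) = m^2 + 11*m/4 + 3/2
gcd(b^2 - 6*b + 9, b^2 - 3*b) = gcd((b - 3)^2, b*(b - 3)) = b - 3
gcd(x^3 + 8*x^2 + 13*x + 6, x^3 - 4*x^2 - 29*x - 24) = x + 1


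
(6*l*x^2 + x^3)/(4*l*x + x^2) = x*(6*l + x)/(4*l + x)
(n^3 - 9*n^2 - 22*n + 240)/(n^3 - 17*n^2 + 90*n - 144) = (n + 5)/(n - 3)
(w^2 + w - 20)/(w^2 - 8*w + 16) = (w + 5)/(w - 4)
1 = 1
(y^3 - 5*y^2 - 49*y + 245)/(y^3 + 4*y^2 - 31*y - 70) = (y - 7)/(y + 2)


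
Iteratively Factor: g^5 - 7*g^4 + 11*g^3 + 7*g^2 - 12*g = (g)*(g^4 - 7*g^3 + 11*g^2 + 7*g - 12) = g*(g - 4)*(g^3 - 3*g^2 - g + 3) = g*(g - 4)*(g - 3)*(g^2 - 1) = g*(g - 4)*(g - 3)*(g + 1)*(g - 1)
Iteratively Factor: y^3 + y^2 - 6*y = (y)*(y^2 + y - 6) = y*(y - 2)*(y + 3)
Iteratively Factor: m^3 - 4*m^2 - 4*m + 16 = (m + 2)*(m^2 - 6*m + 8) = (m - 2)*(m + 2)*(m - 4)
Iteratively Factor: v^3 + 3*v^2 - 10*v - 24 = (v + 2)*(v^2 + v - 12) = (v - 3)*(v + 2)*(v + 4)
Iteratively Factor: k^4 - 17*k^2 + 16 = (k + 4)*(k^3 - 4*k^2 - k + 4) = (k - 4)*(k + 4)*(k^2 - 1) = (k - 4)*(k - 1)*(k + 4)*(k + 1)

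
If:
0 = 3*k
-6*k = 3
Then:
No Solution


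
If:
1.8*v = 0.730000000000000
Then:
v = 0.41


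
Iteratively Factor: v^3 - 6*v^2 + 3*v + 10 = (v - 2)*(v^2 - 4*v - 5) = (v - 2)*(v + 1)*(v - 5)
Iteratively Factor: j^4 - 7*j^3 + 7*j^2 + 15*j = (j + 1)*(j^3 - 8*j^2 + 15*j) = j*(j + 1)*(j^2 - 8*j + 15) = j*(j - 5)*(j + 1)*(j - 3)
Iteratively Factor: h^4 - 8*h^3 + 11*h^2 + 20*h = (h + 1)*(h^3 - 9*h^2 + 20*h) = h*(h + 1)*(h^2 - 9*h + 20) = h*(h - 5)*(h + 1)*(h - 4)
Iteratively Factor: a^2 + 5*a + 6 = (a + 2)*(a + 3)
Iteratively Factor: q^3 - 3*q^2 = (q - 3)*(q^2) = q*(q - 3)*(q)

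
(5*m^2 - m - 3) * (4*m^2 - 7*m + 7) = 20*m^4 - 39*m^3 + 30*m^2 + 14*m - 21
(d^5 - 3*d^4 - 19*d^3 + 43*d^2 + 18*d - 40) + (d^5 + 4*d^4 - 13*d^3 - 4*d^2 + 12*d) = 2*d^5 + d^4 - 32*d^3 + 39*d^2 + 30*d - 40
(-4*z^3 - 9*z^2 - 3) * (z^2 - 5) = -4*z^5 - 9*z^4 + 20*z^3 + 42*z^2 + 15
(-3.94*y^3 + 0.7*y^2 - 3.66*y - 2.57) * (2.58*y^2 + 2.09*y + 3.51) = -10.1652*y^5 - 6.4286*y^4 - 21.8092*y^3 - 11.823*y^2 - 18.2179*y - 9.0207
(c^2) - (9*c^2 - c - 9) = -8*c^2 + c + 9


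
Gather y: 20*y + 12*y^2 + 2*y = 12*y^2 + 22*y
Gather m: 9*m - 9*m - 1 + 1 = 0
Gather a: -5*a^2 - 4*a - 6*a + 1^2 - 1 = -5*a^2 - 10*a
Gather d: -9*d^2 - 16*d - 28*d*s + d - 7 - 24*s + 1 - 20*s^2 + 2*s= -9*d^2 + d*(-28*s - 15) - 20*s^2 - 22*s - 6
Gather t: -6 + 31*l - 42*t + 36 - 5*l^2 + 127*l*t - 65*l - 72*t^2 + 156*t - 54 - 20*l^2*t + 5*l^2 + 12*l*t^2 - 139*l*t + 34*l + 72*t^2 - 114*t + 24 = 12*l*t^2 + t*(-20*l^2 - 12*l)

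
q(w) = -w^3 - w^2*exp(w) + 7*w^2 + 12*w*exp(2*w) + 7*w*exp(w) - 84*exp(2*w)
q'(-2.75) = -63.01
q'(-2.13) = -47.33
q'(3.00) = -33611.91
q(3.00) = -19087.56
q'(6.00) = -1952678.07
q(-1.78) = 22.19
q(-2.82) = 76.02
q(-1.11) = -3.54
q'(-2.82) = -65.03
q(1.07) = -579.53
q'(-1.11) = -39.00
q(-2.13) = 37.56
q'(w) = -w^2*exp(w) - 3*w^2 + 24*w*exp(2*w) + 5*w*exp(w) + 14*w - 156*exp(2*w) + 7*exp(w)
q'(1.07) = -1063.43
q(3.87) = -85703.01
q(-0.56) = -29.65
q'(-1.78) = -40.93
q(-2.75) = 71.54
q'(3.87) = -144525.07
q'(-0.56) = -61.85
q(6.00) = -1950600.92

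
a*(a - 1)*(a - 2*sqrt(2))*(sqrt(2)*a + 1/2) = sqrt(2)*a^4 - 7*a^3/2 - sqrt(2)*a^3 - sqrt(2)*a^2 + 7*a^2/2 + sqrt(2)*a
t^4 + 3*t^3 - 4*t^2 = t^2*(t - 1)*(t + 4)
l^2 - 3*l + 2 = (l - 2)*(l - 1)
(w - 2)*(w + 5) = w^2 + 3*w - 10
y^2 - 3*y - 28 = (y - 7)*(y + 4)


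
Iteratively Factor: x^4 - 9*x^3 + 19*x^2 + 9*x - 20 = (x + 1)*(x^3 - 10*x^2 + 29*x - 20) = (x - 4)*(x + 1)*(x^2 - 6*x + 5) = (x - 5)*(x - 4)*(x + 1)*(x - 1)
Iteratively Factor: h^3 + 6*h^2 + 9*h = (h)*(h^2 + 6*h + 9) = h*(h + 3)*(h + 3)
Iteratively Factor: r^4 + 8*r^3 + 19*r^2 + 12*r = (r + 1)*(r^3 + 7*r^2 + 12*r) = (r + 1)*(r + 4)*(r^2 + 3*r) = (r + 1)*(r + 3)*(r + 4)*(r)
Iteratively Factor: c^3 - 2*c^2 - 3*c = (c)*(c^2 - 2*c - 3) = c*(c - 3)*(c + 1)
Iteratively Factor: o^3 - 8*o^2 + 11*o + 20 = (o - 4)*(o^2 - 4*o - 5) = (o - 4)*(o + 1)*(o - 5)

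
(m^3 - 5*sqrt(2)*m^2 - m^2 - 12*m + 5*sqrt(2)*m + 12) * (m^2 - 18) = m^5 - 5*sqrt(2)*m^4 - m^4 - 30*m^3 + 5*sqrt(2)*m^3 + 30*m^2 + 90*sqrt(2)*m^2 - 90*sqrt(2)*m + 216*m - 216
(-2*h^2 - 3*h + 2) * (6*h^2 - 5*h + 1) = -12*h^4 - 8*h^3 + 25*h^2 - 13*h + 2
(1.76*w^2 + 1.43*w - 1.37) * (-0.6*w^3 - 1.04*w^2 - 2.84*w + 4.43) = -1.056*w^5 - 2.6884*w^4 - 5.6636*w^3 + 5.1604*w^2 + 10.2257*w - 6.0691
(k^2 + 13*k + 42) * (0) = 0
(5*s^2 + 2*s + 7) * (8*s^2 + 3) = 40*s^4 + 16*s^3 + 71*s^2 + 6*s + 21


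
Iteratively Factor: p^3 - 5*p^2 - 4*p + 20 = (p + 2)*(p^2 - 7*p + 10) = (p - 5)*(p + 2)*(p - 2)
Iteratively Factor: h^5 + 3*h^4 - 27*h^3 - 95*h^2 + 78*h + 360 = (h - 2)*(h^4 + 5*h^3 - 17*h^2 - 129*h - 180) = (h - 5)*(h - 2)*(h^3 + 10*h^2 + 33*h + 36) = (h - 5)*(h - 2)*(h + 3)*(h^2 + 7*h + 12) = (h - 5)*(h - 2)*(h + 3)*(h + 4)*(h + 3)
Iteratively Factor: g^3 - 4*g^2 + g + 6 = (g - 3)*(g^2 - g - 2) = (g - 3)*(g - 2)*(g + 1)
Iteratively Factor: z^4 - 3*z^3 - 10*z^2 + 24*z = (z - 2)*(z^3 - z^2 - 12*z) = (z - 4)*(z - 2)*(z^2 + 3*z) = (z - 4)*(z - 2)*(z + 3)*(z)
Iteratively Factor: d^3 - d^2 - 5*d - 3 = (d - 3)*(d^2 + 2*d + 1) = (d - 3)*(d + 1)*(d + 1)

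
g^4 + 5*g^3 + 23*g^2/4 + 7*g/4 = g*(g + 1/2)*(g + 1)*(g + 7/2)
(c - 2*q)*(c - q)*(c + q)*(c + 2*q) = c^4 - 5*c^2*q^2 + 4*q^4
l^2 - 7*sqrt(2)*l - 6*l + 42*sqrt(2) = (l - 6)*(l - 7*sqrt(2))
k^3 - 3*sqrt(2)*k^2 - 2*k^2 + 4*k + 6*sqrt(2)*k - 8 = (k - 2)*(k - 2*sqrt(2))*(k - sqrt(2))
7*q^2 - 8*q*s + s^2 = (-7*q + s)*(-q + s)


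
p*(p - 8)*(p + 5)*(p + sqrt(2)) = p^4 - 3*p^3 + sqrt(2)*p^3 - 40*p^2 - 3*sqrt(2)*p^2 - 40*sqrt(2)*p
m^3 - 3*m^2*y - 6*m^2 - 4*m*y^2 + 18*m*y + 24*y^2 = (m - 6)*(m - 4*y)*(m + y)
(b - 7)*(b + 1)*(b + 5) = b^3 - b^2 - 37*b - 35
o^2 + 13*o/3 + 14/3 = (o + 2)*(o + 7/3)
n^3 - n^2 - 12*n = n*(n - 4)*(n + 3)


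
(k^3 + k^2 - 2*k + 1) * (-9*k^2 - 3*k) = -9*k^5 - 12*k^4 + 15*k^3 - 3*k^2 - 3*k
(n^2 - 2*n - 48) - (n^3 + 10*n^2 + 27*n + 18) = -n^3 - 9*n^2 - 29*n - 66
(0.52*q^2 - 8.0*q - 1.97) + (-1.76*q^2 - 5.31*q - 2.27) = -1.24*q^2 - 13.31*q - 4.24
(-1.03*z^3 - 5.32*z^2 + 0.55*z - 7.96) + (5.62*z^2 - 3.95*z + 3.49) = -1.03*z^3 + 0.3*z^2 - 3.4*z - 4.47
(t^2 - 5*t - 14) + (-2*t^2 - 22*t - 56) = -t^2 - 27*t - 70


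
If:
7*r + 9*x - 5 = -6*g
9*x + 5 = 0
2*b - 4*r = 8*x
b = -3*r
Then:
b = -4/3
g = 31/27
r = 4/9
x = -5/9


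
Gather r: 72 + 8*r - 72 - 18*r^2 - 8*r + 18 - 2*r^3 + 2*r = -2*r^3 - 18*r^2 + 2*r + 18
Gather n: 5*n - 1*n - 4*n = 0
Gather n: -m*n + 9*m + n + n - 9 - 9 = 9*m + n*(2 - m) - 18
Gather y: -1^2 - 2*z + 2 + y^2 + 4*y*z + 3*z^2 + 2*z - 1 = y^2 + 4*y*z + 3*z^2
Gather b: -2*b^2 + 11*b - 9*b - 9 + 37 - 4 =-2*b^2 + 2*b + 24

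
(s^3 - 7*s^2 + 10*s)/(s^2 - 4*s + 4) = s*(s - 5)/(s - 2)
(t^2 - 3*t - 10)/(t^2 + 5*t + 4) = (t^2 - 3*t - 10)/(t^2 + 5*t + 4)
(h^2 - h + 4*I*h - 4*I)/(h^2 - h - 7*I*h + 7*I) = (h + 4*I)/(h - 7*I)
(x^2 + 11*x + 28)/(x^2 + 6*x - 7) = (x + 4)/(x - 1)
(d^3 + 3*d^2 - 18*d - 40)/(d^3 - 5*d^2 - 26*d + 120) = (d + 2)/(d - 6)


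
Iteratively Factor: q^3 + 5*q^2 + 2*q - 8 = (q - 1)*(q^2 + 6*q + 8) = (q - 1)*(q + 2)*(q + 4)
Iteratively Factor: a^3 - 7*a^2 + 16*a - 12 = (a - 2)*(a^2 - 5*a + 6) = (a - 2)^2*(a - 3)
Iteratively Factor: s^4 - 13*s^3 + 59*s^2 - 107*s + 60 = (s - 1)*(s^3 - 12*s^2 + 47*s - 60) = (s - 3)*(s - 1)*(s^2 - 9*s + 20) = (s - 5)*(s - 3)*(s - 1)*(s - 4)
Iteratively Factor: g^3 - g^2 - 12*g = (g - 4)*(g^2 + 3*g) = g*(g - 4)*(g + 3)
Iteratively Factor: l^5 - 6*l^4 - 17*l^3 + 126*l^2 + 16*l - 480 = (l - 4)*(l^4 - 2*l^3 - 25*l^2 + 26*l + 120) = (l - 5)*(l - 4)*(l^3 + 3*l^2 - 10*l - 24) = (l - 5)*(l - 4)*(l + 2)*(l^2 + l - 12) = (l - 5)*(l - 4)*(l - 3)*(l + 2)*(l + 4)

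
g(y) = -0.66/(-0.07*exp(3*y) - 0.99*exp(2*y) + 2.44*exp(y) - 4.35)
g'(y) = -0.66*(0.21*exp(3*y) + 1.98*exp(2*y) - 2.44*exp(y))/(-0.07*exp(3*y) - 0.99*exp(2*y) + 2.44*exp(y) - 4.35)^2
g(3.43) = 0.00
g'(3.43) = -0.00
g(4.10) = 0.00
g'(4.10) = -0.00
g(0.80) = 0.14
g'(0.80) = -0.21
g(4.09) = 0.00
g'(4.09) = -0.00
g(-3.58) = 0.15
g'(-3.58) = 0.00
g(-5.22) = 0.15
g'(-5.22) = 0.00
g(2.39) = 0.00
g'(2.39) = -0.01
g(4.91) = 0.00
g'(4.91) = -0.00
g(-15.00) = 0.15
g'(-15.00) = 0.00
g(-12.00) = 0.15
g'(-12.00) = 0.00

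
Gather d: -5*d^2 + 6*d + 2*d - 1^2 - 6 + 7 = -5*d^2 + 8*d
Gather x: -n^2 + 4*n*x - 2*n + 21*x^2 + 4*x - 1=-n^2 - 2*n + 21*x^2 + x*(4*n + 4) - 1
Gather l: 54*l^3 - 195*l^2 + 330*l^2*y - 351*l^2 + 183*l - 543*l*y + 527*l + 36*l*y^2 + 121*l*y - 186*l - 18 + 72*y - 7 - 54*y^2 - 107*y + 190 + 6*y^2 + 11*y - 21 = 54*l^3 + l^2*(330*y - 546) + l*(36*y^2 - 422*y + 524) - 48*y^2 - 24*y + 144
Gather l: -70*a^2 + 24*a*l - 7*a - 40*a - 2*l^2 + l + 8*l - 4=-70*a^2 - 47*a - 2*l^2 + l*(24*a + 9) - 4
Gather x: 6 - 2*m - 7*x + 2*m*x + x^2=-2*m + x^2 + x*(2*m - 7) + 6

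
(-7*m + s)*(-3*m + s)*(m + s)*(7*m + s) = 147*m^4 + 98*m^3*s - 52*m^2*s^2 - 2*m*s^3 + s^4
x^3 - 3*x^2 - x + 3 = (x - 3)*(x - 1)*(x + 1)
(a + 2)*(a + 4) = a^2 + 6*a + 8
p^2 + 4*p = p*(p + 4)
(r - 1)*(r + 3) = r^2 + 2*r - 3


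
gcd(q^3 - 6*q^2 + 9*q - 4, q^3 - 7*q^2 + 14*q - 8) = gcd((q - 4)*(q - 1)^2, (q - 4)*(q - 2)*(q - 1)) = q^2 - 5*q + 4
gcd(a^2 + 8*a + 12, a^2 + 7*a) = 1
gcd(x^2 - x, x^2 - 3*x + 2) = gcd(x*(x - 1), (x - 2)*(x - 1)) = x - 1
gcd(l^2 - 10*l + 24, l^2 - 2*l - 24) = l - 6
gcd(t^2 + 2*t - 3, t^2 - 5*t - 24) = t + 3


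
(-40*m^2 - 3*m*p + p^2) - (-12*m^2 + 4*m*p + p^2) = -28*m^2 - 7*m*p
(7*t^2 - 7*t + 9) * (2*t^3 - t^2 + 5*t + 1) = 14*t^5 - 21*t^4 + 60*t^3 - 37*t^2 + 38*t + 9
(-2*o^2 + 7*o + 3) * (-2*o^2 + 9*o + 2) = 4*o^4 - 32*o^3 + 53*o^2 + 41*o + 6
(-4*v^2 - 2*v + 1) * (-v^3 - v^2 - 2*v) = 4*v^5 + 6*v^4 + 9*v^3 + 3*v^2 - 2*v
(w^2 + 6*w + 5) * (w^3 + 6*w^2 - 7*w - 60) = w^5 + 12*w^4 + 34*w^3 - 72*w^2 - 395*w - 300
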